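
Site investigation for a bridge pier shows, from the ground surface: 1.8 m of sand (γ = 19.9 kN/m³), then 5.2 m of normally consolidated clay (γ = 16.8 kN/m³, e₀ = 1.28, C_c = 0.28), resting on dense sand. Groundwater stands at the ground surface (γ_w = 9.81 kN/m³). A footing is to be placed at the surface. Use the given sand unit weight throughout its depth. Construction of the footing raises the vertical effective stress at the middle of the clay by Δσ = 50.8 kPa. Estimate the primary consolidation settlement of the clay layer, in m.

S_c ≈ 0.243 m

Mid-depth of clay below the ground surface: z = 1.8 + 5.2/2 = 4.4 m.
Total vertical stress at mid-clay: σ_v = 19.9×1.8 + 16.8×2.6 = 79.5 kPa.
Pore pressure: u = 9.81×(4.4 − 0) = 43.164 kPa.
Initial effective stress: σ'_0 = σ_v − u = 79.5 − 43.164 = 36.336 kPa.
Final effective stress: σ'_f = σ'_0 + Δσ = 36.336 + 50.8 = 87.136 kPa.
Normally consolidated clay, so the full stress increment lies on the virgin compression line:
S_c = C_c·H/(1+e₀)·log₁₀(σ'_f/σ'_0) = 0.28×5.2/(1+1.28)×log₁₀(87.136/36.336)
    = 0.6386 × 0.37986 = 0.2426 m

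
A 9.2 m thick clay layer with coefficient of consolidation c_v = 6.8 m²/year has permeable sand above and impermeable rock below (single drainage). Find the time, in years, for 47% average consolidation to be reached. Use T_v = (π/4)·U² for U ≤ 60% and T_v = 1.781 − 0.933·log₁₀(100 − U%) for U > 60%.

t ≈ 2.16 years

Drainage path length: H_d = H = 9.2 m (single drainage).
U ≤ 60%: T_v = (π/4)·U² = (π/4)×0.47² = 0.17349.
t = T_v·H_d²/c_v = 0.17349×9.2²/6.8 = 2.159 years.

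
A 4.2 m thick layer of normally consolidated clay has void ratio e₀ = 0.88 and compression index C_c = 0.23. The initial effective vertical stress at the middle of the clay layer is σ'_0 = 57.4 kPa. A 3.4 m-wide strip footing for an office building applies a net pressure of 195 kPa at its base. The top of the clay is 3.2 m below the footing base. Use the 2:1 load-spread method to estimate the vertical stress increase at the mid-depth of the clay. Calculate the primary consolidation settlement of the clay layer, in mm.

Mid-depth of clay below the footing base: z = 3.2 + 4.2/2 = 5.3 m.
Stress increase at mid-clay by the 2:1 spreading method:
Δσ = qB/(B+z) = 195×3.4/(3.4+5.3) = 76.207 kPa
Final effective stress: σ'_f = σ'_0 + Δσ = 57.4 + 76.207 = 133.61 kPa.
Normally consolidated clay, so the full stress increment lies on the virgin compression line:
S_c = C_c·H/(1+e₀)·log₁₀(σ'_f/σ'_0) = 0.23×4.2/(1+0.88)×log₁₀(133.61/57.4)
    = 0.51383 × 0.36693 = 0.1885 m

S_c ≈ 189 mm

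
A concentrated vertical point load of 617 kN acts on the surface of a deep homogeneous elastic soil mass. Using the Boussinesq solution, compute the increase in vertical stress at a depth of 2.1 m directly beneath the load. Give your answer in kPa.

Boussinesq vertical stress below a point load on an elastic half-space:
Δσ_z = 3P/(2πz²) · [1 + (r/z)²]^(−5/2)
r/z = 0/2.1 = 0; [1+(r/z)²]^(−5/2) = 1.
Δσ_z = 3×617/(2π×2.1²) × 1 = 66.802 × 1 = 66.8 kPa

Δσ_z ≈ 66.8 kPa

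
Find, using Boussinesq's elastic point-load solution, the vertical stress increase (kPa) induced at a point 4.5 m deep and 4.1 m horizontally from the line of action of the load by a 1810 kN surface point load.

Δσ_z ≈ 9.42 kPa

Boussinesq vertical stress below a point load on an elastic half-space:
Δσ_z = 3P/(2πz²) · [1 + (r/z)²]^(−5/2)
r/z = 4.1/4.5 = 0.91111; [1+(r/z)²]^(−5/2) = 0.2207.
Δσ_z = 3×1810/(2π×4.5²) × 0.2207 = 42.677 × 0.2207 = 9.419 kPa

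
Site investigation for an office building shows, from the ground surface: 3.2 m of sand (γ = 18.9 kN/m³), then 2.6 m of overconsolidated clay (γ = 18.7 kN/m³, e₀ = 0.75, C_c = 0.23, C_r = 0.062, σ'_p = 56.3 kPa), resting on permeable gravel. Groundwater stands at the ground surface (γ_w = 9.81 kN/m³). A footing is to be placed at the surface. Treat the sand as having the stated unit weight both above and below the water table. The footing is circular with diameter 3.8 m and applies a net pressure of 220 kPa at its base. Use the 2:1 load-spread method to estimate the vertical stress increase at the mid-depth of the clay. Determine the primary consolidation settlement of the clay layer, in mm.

S_c ≈ 77.2 mm

Mid-depth of clay below the ground surface: z = 3.2 + 2.6/2 = 4.5 m.
Total vertical stress at mid-clay: σ_v = 18.9×3.2 + 18.7×1.3 = 84.79 kPa.
Pore pressure: u = 9.81×(4.5 − 0) = 44.145 kPa.
Initial effective stress: σ'_0 = σ_v − u = 84.79 − 44.145 = 40.645 kPa.
Stress increase at mid-clay by the 2:1 spreading method:
Δσ ≈ qD²/(D+z)² = 220×3.8²/(3.8+4.5)² = 46.114 kPa
Final effective stress: σ'_f = 40.645 + 46.114 = 86.759 kPa.
σ'_f = 86.759 > σ'_p = 56.3 kPa, so the stress path crosses the preconsolidation pressure — recompression up to σ'_p, then virgin compression beyond:
S_c = H/(1+e₀)·[C_r·log₁₀(σ'_p/σ'_0) + C_c·log₁₀(σ'_f/σ'_p)]
    = 2.6/1.75 × [0.062×log₁₀(56.3/40.645) + 0.23×log₁₀(86.759/56.3)]
    = 1.4857 × [0.0087731 + 0.043195] = 0.07721 m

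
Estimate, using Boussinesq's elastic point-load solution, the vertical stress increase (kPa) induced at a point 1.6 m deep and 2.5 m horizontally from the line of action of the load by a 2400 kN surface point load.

Δσ_z ≈ 20.4 kPa

Boussinesq vertical stress below a point load on an elastic half-space:
Δσ_z = 3P/(2πz²) · [1 + (r/z)²]^(−5/2)
r/z = 2.5/1.6 = 1.5625; [1+(r/z)²]^(−5/2) = 0.045516.
Δσ_z = 3×2400/(2π×1.6²) × 0.045516 = 447.62 × 0.045516 = 20.37 kPa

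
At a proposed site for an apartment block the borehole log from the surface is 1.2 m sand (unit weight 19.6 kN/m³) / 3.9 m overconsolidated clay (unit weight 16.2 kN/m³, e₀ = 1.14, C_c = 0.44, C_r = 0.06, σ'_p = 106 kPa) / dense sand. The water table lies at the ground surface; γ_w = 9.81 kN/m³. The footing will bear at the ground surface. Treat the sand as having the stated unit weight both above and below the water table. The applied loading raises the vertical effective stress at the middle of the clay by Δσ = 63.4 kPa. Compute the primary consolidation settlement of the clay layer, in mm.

Mid-depth of clay below the ground surface: z = 1.2 + 3.9/2 = 3.15 m.
Total vertical stress at mid-clay: σ_v = 19.6×1.2 + 16.2×1.95 = 55.11 kPa.
Pore pressure: u = 9.81×(3.15 − 0) = 30.902 kPa.
Initial effective stress: σ'_0 = σ_v − u = 55.11 − 30.902 = 24.208 kPa.
Final effective stress: σ'_f = 24.208 + 63.4 = 87.608 kPa.
σ'_f = 87.608 ≤ σ'_p = 106 kPa, so the clay remains overconsolidated and only the recompression index applies:
S_c = C_r·H/(1+e₀)·log₁₀(σ'_f/σ'_0) = 0.06×3.9/2.14×log₁₀(87.608/24.208)
    = 0.10934 × 0.55858 = 0.06108 m

S_c ≈ 61.1 mm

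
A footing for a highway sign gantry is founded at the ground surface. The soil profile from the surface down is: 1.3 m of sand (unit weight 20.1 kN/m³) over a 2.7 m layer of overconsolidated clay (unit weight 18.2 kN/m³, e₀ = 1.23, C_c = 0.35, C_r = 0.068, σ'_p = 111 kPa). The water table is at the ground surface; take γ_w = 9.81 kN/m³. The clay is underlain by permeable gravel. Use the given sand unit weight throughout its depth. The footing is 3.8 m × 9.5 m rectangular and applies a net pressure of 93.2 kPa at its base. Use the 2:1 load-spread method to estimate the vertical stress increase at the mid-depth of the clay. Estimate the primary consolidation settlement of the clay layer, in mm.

S_c ≈ 36 mm

Mid-depth of clay below the ground surface: z = 1.3 + 2.7/2 = 2.65 m.
Total vertical stress at mid-clay: σ_v = 20.1×1.3 + 18.2×1.35 = 50.7 kPa.
Pore pressure: u = 9.81×(2.65 − 0) = 25.997 kPa.
Initial effective stress: σ'_0 = σ_v − u = 50.7 − 25.997 = 24.703 kPa.
Stress increase at mid-clay by the 2:1 spreading method:
Δσ = qBL/((B+z)(L+z)) = 93.2×3.8×9.5/((3.8+2.65)(9.5+2.65)) = 42.933 kPa
Final effective stress: σ'_f = 24.703 + 42.933 = 67.636 kPa.
σ'_f = 67.636 ≤ σ'_p = 111 kPa, so the clay remains overconsolidated and only the recompression index applies:
S_c = C_r·H/(1+e₀)·log₁₀(σ'_f/σ'_0) = 0.068×2.7/2.23×log₁₀(67.636/24.703)
    = 0.082334 × 0.43743 = 0.03602 m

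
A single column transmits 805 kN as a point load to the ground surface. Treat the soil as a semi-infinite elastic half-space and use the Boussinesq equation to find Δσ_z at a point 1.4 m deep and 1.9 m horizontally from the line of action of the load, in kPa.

Δσ_z ≈ 14.4 kPa

Boussinesq vertical stress below a point load on an elastic half-space:
Δσ_z = 3P/(2πz²) · [1 + (r/z)²]^(−5/2)
r/z = 1.9/1.4 = 1.3571; [1+(r/z)²]^(−5/2) = 0.073452.
Δσ_z = 3×805/(2π×1.4²) × 0.073452 = 196.1 × 0.073452 = 14.4 kPa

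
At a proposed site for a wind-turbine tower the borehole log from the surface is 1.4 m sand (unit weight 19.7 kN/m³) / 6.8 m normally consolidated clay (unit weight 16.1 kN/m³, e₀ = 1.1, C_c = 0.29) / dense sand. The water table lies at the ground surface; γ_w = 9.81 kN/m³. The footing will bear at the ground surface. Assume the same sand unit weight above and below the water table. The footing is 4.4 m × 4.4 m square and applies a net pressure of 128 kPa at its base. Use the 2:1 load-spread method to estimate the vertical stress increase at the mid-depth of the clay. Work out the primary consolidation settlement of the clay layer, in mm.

S_c ≈ 247 mm

Mid-depth of clay below the ground surface: z = 1.4 + 6.8/2 = 4.8 m.
Total vertical stress at mid-clay: σ_v = 19.7×1.4 + 16.1×3.4 = 82.32 kPa.
Pore pressure: u = 9.81×(4.8 − 0) = 47.088 kPa.
Initial effective stress: σ'_0 = σ_v − u = 82.32 − 47.088 = 35.232 kPa.
Stress increase at mid-clay by the 2:1 spreading method:
Δσ = qBL/((B+z)(L+z)) = 128×4.4×4.4/((4.4+4.8)(4.4+4.8)) = 29.278 kPa
Final effective stress: σ'_f = σ'_0 + Δσ = 35.232 + 29.278 = 64.51 kPa.
Normally consolidated clay, so the full stress increment lies on the virgin compression line:
S_c = C_c·H/(1+e₀)·log₁₀(σ'_f/σ'_0) = 0.29×6.8/(1+1.1)×log₁₀(64.51/35.232)
    = 0.93905 × 0.26269 = 0.2467 m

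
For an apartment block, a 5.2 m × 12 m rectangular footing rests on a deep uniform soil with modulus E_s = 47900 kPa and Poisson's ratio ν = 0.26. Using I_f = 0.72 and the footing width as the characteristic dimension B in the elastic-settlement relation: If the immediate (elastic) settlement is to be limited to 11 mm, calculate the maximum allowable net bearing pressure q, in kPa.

q ≈ 151 kPa

S_e = q·B·(1−ν²)/E_s · I_f  ⇒  q = S_e·E_s / (B·(1−ν²)·I_f).
q = 0.011 × 47900 / (5.2 × 0.9324 × 0.72) = 150.9 kPa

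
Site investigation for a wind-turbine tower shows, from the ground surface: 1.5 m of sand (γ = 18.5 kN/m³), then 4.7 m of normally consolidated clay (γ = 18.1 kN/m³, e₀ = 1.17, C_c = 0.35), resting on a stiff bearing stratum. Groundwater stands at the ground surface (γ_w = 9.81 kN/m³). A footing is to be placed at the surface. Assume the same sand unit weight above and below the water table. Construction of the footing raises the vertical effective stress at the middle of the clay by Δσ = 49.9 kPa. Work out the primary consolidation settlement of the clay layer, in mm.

S_c ≈ 306 mm

Mid-depth of clay below the ground surface: z = 1.5 + 4.7/2 = 3.85 m.
Total vertical stress at mid-clay: σ_v = 18.5×1.5 + 18.1×2.35 = 70.285 kPa.
Pore pressure: u = 9.81×(3.85 − 0) = 37.769 kPa.
Initial effective stress: σ'_0 = σ_v − u = 70.285 − 37.769 = 32.516 kPa.
Final effective stress: σ'_f = σ'_0 + Δσ = 32.516 + 49.9 = 82.416 kPa.
Normally consolidated clay, so the full stress increment lies on the virgin compression line:
S_c = C_c·H/(1+e₀)·log₁₀(σ'_f/σ'_0) = 0.35×4.7/(1+1.17)×log₁₀(82.416/32.516)
    = 0.75806 × 0.40391 = 0.3062 m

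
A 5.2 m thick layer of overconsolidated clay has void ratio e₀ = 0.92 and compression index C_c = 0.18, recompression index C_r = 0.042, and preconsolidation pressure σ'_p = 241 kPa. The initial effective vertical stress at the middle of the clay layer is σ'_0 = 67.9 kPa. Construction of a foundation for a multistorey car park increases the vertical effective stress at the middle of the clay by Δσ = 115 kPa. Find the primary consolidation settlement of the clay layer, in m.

Final effective stress: σ'_f = 67.9 + 115 = 182.9 kPa.
σ'_f = 182.9 ≤ σ'_p = 241 kPa, so the clay remains overconsolidated and only the recompression index applies:
S_c = C_r·H/(1+e₀)·log₁₀(σ'_f/σ'_0) = 0.042×5.2/1.92×log₁₀(182.9/67.9)
    = 0.11375 × 0.43034 = 0.04895 m

S_c ≈ 0.049 m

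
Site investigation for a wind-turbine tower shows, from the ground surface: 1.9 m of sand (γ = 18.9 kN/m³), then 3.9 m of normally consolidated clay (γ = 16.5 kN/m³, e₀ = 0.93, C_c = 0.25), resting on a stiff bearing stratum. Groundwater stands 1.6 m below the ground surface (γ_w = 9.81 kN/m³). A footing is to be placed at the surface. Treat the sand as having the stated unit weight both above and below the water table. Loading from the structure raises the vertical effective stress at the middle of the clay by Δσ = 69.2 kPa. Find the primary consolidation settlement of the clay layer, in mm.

Mid-depth of clay below the ground surface: z = 1.9 + 3.9/2 = 3.85 m.
Total vertical stress at mid-clay: σ_v = 18.9×1.9 + 16.5×1.95 = 68.085 kPa.
Pore pressure: u = 9.81×(3.85 − 1.6) = 22.073 kPa.
Initial effective stress: σ'_0 = σ_v − u = 68.085 − 22.073 = 46.012 kPa.
Final effective stress: σ'_f = σ'_0 + Δσ = 46.012 + 69.2 = 115.21 kPa.
Normally consolidated clay, so the full stress increment lies on the virgin compression line:
S_c = C_c·H/(1+e₀)·log₁₀(σ'_f/σ'_0) = 0.25×3.9/(1+0.93)×log₁₀(115.21/46.012)
    = 0.50518 × 0.39862 = 0.2014 m

S_c ≈ 201 mm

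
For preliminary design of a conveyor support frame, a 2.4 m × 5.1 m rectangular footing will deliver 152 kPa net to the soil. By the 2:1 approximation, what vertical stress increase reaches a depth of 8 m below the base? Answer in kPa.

By the 2:1 method the load spreads at 1 horizontal : 2 vertical, so at depth z the loaded area has grown by z in each plan dimension:
Δσ = qBL/((B+z)(L+z)) = 152×2.4×5.1/((2.4+8)(5.1+8)) = 13.656 kPa

Δσ_z ≈ 13.7 kPa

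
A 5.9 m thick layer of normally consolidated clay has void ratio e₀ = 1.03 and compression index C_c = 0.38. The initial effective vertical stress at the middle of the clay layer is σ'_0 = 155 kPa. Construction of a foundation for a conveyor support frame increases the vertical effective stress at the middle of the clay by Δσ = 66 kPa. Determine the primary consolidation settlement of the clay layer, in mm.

S_c ≈ 170 mm

Final effective stress: σ'_f = σ'_0 + Δσ = 155 + 66 = 221 kPa.
Normally consolidated clay, so the full stress increment lies on the virgin compression line:
S_c = C_c·H/(1+e₀)·log₁₀(σ'_f/σ'_0) = 0.38×5.9/(1+1.03)×log₁₀(221/155)
    = 1.1044 × 0.15406 = 0.1701 m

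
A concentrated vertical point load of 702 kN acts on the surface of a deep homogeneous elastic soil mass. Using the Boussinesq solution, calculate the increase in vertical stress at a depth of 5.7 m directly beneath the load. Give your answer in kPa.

Boussinesq vertical stress below a point load on an elastic half-space:
Δσ_z = 3P/(2πz²) · [1 + (r/z)²]^(−5/2)
r/z = 0/5.7 = 0; [1+(r/z)²]^(−5/2) = 1.
Δσ_z = 3×702/(2π×5.7²) × 1 = 10.316 × 1 = 10.32 kPa

Δσ_z ≈ 10.3 kPa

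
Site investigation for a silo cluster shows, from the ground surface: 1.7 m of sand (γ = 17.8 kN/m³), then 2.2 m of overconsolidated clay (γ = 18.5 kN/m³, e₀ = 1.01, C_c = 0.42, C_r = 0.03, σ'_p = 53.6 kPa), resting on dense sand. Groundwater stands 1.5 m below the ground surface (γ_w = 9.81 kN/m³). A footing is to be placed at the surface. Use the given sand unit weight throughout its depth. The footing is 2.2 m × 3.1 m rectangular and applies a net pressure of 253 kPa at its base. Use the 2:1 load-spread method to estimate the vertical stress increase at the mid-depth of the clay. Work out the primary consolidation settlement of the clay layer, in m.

S_c ≈ 0.122 m

Mid-depth of clay below the ground surface: z = 1.7 + 2.2/2 = 2.8 m.
Total vertical stress at mid-clay: σ_v = 17.8×1.7 + 18.5×1.1 = 50.61 kPa.
Pore pressure: u = 9.81×(2.8 − 1.5) = 12.753 kPa.
Initial effective stress: σ'_0 = σ_v − u = 50.61 − 12.753 = 37.857 kPa.
Stress increase at mid-clay by the 2:1 spreading method:
Δσ = qBL/((B+z)(L+z)) = 253×2.2×3.1/((2.2+2.8)(3.1+2.8)) = 58.49 kPa
Final effective stress: σ'_f = 37.857 + 58.49 = 96.347 kPa.
σ'_f = 96.347 > σ'_p = 53.6 kPa, so the stress path crosses the preconsolidation pressure — recompression up to σ'_p, then virgin compression beyond:
S_c = H/(1+e₀)·[C_r·log₁₀(σ'_p/σ'_0) + C_c·log₁₀(σ'_f/σ'_p)]
    = 2.2/2.01 × [0.03×log₁₀(53.6/37.857) + 0.42×log₁₀(96.347/53.6)]
    = 1.0945 × [0.0045306 + 0.10696] = 0.122 m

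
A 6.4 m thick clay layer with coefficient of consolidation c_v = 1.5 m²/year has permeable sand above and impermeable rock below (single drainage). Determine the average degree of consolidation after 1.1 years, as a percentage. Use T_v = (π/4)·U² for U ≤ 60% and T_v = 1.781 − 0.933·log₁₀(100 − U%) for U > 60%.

Drainage path length: H_d = H = 6.4 m (single drainage).
T_v = c_v·t/H_d² = 1.5×1.1/6.4² = 0.040283.
T_v = 0.040283 corresponds to the U ≤ 60% branch:
U = √(4T_v/π) = 0.2265

U ≈ 22.6 %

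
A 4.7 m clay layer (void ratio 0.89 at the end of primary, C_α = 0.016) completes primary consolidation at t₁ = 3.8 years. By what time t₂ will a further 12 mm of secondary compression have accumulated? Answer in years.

S_s = C_α·H/(1+e_p)·log₁₀(t₂/t₁) ⇒ log₁₀(t₂/t₁) = S_s·(1+e_p)/(C_α·H).
log₁₀(t₂/t₁) = 0.012 × (1+0.89) / (0.016×4.7) = 0.3016
t₂ = t₁ × 10^0.3016 = 3.8 × 2.003 = 7.61 years

t₂ ≈ 7.61 years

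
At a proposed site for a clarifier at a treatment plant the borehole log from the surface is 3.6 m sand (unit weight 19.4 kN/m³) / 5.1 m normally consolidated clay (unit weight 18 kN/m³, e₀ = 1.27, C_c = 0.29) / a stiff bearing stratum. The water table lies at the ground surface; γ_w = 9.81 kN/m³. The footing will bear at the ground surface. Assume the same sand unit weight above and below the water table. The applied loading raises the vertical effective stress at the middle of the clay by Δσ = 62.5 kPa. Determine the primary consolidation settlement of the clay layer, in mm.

S_c ≈ 214 mm

Mid-depth of clay below the ground surface: z = 3.6 + 5.1/2 = 6.15 m.
Total vertical stress at mid-clay: σ_v = 19.4×3.6 + 18×2.55 = 115.74 kPa.
Pore pressure: u = 9.81×(6.15 − 0) = 60.332 kPa.
Initial effective stress: σ'_0 = σ_v − u = 115.74 − 60.332 = 55.408 kPa.
Final effective stress: σ'_f = σ'_0 + Δσ = 55.408 + 62.5 = 117.91 kPa.
Normally consolidated clay, so the full stress increment lies on the virgin compression line:
S_c = C_c·H/(1+e₀)·log₁₀(σ'_f/σ'_0) = 0.29×5.1/(1+1.27)×log₁₀(117.91/55.408)
    = 0.65154 × 0.32798 = 0.2137 m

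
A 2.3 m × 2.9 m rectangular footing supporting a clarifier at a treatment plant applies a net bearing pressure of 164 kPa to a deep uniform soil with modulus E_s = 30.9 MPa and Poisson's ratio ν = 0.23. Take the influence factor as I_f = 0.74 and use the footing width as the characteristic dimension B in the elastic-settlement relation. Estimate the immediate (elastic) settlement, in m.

Immediate (elastic) settlement: S_e = q·B·(1−ν²)/E_s · I_f.
E_s = 30.9 MPa = 30900 kPa.
S_e = 164 × 2.3 × (1 − 0.23²) / 30900 × 0.74
    = 164 × 2.3 × 0.9471 / 30900 × 0.74
    = 0.008555 m

S_e ≈ 0.00856 m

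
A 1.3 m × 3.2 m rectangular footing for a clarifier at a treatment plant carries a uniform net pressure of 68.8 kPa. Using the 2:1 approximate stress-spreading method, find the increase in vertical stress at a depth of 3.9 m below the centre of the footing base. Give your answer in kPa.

By the 2:1 method the load spreads at 1 horizontal : 2 vertical, so at depth z the loaded area has grown by z in each plan dimension:
Δσ = qBL/((B+z)(L+z)) = 68.8×1.3×3.2/((1.3+3.9)(3.2+3.9)) = 7.7521 kPa

Δσ_z ≈ 7.75 kPa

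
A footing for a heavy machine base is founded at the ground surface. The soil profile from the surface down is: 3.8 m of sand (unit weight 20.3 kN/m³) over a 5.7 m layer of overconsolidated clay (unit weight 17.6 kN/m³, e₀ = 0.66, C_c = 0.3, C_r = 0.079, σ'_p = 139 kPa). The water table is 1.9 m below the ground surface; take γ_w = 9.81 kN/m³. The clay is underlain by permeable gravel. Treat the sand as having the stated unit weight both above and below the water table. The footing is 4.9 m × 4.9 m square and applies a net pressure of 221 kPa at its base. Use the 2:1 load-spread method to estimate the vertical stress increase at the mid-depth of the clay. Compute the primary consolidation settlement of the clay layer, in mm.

S_c ≈ 47.2 mm

Mid-depth of clay below the ground surface: z = 3.8 + 5.7/2 = 6.65 m.
Total vertical stress at mid-clay: σ_v = 20.3×3.8 + 17.6×2.85 = 127.3 kPa.
Pore pressure: u = 9.81×(6.65 − 1.9) = 46.598 kPa.
Initial effective stress: σ'_0 = σ_v − u = 127.3 − 46.598 = 80.702 kPa.
Stress increase at mid-clay by the 2:1 spreading method:
Δσ = qBL/((B+z)(L+z)) = 221×4.9×4.9/((4.9+6.65)(4.9+6.65)) = 39.776 kPa
Final effective stress: σ'_f = 80.702 + 39.776 = 120.48 kPa.
σ'_f = 120.48 ≤ σ'_p = 139 kPa, so the clay remains overconsolidated and only the recompression index applies:
S_c = C_r·H/(1+e₀)·log₁₀(σ'_f/σ'_0) = 0.079×5.7/1.66×log₁₀(120.48/80.702)
    = 0.27126 × 0.17403 = 0.04721 m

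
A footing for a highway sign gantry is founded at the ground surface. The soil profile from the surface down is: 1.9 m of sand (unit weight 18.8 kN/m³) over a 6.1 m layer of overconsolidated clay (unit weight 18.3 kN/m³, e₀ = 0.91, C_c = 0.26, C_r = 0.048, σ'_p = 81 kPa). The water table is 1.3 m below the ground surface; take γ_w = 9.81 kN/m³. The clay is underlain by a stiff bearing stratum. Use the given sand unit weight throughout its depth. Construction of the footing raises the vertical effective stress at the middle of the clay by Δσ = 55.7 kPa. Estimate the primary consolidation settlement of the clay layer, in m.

S_c ≈ 0.14 m

Mid-depth of clay below the ground surface: z = 1.9 + 6.1/2 = 4.95 m.
Total vertical stress at mid-clay: σ_v = 18.8×1.9 + 18.3×3.05 = 91.535 kPa.
Pore pressure: u = 9.81×(4.95 − 1.3) = 35.806 kPa.
Initial effective stress: σ'_0 = σ_v − u = 91.535 − 35.806 = 55.729 kPa.
Final effective stress: σ'_f = 55.729 + 55.7 = 111.43 kPa.
σ'_f = 111.43 > σ'_p = 81 kPa, so the stress path crosses the preconsolidation pressure — recompression up to σ'_p, then virgin compression beyond:
S_c = H/(1+e₀)·[C_r·log₁₀(σ'_p/σ'_0) + C_c·log₁₀(σ'_f/σ'_p)]
    = 6.1/1.91 × [0.048×log₁₀(81/55.729) + 0.26×log₁₀(111.43/81)]
    = 3.1937 × [0.0077954 + 0.036014] = 0.1399 m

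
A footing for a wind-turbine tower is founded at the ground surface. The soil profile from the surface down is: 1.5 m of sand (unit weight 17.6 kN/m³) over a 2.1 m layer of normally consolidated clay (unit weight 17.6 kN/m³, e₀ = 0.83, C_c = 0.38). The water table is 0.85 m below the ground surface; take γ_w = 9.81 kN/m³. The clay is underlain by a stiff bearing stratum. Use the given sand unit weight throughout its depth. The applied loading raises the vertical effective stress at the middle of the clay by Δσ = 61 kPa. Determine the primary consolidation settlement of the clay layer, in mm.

S_c ≈ 218 mm

Mid-depth of clay below the ground surface: z = 1.5 + 2.1/2 = 2.55 m.
Total vertical stress at mid-clay: σ_v = 17.6×1.5 + 17.6×1.05 = 44.88 kPa.
Pore pressure: u = 9.81×(2.55 − 0.85) = 16.677 kPa.
Initial effective stress: σ'_0 = σ_v − u = 44.88 − 16.677 = 28.203 kPa.
Final effective stress: σ'_f = σ'_0 + Δσ = 28.203 + 61 = 89.203 kPa.
Normally consolidated clay, so the full stress increment lies on the virgin compression line:
S_c = C_c·H/(1+e₀)·log₁₀(σ'_f/σ'_0) = 0.38×2.1/(1+0.83)×log₁₀(89.203/28.203)
    = 0.43607 × 0.50008 = 0.2181 m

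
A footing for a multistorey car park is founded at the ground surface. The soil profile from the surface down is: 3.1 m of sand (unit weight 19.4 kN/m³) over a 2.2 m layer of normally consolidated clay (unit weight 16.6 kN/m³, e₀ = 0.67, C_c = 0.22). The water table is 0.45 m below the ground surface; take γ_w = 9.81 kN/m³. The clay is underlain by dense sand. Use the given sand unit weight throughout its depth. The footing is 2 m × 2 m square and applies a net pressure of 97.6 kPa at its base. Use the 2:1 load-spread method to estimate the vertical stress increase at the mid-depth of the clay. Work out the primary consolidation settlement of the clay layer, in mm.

S_c ≈ 27.5 mm

Mid-depth of clay below the ground surface: z = 3.1 + 2.2/2 = 4.2 m.
Total vertical stress at mid-clay: σ_v = 19.4×3.1 + 16.6×1.1 = 78.4 kPa.
Pore pressure: u = 9.81×(4.2 − 0.45) = 36.788 kPa.
Initial effective stress: σ'_0 = σ_v − u = 78.4 − 36.788 = 41.612 kPa.
Stress increase at mid-clay by the 2:1 spreading method:
Δσ = qBL/((B+z)(L+z)) = 97.6×2×2/((2+4.2)(2+4.2)) = 10.156 kPa
Final effective stress: σ'_f = σ'_0 + Δσ = 41.612 + 10.156 = 51.768 kPa.
Normally consolidated clay, so the full stress increment lies on the virgin compression line:
S_c = C_c·H/(1+e₀)·log₁₀(σ'_f/σ'_0) = 0.22×2.2/(1+0.67)×log₁₀(51.768/41.612)
    = 0.28982 × 0.094843 = 0.02749 m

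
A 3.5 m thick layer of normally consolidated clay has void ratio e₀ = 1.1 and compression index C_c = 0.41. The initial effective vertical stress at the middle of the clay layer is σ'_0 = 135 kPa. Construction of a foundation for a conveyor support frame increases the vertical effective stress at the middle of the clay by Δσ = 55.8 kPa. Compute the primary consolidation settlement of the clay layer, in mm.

Final effective stress: σ'_f = σ'_0 + Δσ = 135 + 55.8 = 190.8 kPa.
Normally consolidated clay, so the full stress increment lies on the virgin compression line:
S_c = C_c·H/(1+e₀)·log₁₀(σ'_f/σ'_0) = 0.41×3.5/(1+1.1)×log₁₀(190.8/135)
    = 0.68333 × 0.15024 = 0.1027 m

S_c ≈ 103 mm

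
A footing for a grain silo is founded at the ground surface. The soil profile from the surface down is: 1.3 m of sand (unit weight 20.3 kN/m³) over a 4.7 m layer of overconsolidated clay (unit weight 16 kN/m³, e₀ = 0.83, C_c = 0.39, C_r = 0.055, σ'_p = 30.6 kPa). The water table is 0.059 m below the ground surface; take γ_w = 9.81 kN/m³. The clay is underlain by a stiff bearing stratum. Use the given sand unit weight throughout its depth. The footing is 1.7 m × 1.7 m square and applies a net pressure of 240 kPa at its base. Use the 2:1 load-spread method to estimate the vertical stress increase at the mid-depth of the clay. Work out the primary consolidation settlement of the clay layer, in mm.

Mid-depth of clay below the ground surface: z = 1.3 + 4.7/2 = 3.65 m.
Total vertical stress at mid-clay: σ_v = 20.3×1.3 + 16×2.35 = 63.99 kPa.
Pore pressure: u = 9.81×(3.65 − 0.059) = 35.228 kPa.
Initial effective stress: σ'_0 = σ_v − u = 63.99 − 35.228 = 28.762 kPa.
Stress increase at mid-clay by the 2:1 spreading method:
Δσ = qBL/((B+z)(L+z)) = 240×1.7×1.7/((1.7+3.65)(1.7+3.65)) = 24.233 kPa
Final effective stress: σ'_f = 28.762 + 24.233 = 52.995 kPa.
σ'_f = 52.995 > σ'_p = 30.6 kPa, so the stress path crosses the preconsolidation pressure — recompression up to σ'_p, then virgin compression beyond:
S_c = H/(1+e₀)·[C_r·log₁₀(σ'_p/σ'_0) + C_c·log₁₀(σ'_f/σ'_p)]
    = 4.7/1.83 × [0.055×log₁₀(30.6/28.762) + 0.39×log₁₀(52.995/30.6)]
    = 2.5683 × [0.0014796 + 0.09302] = 0.2427 m

S_c ≈ 243 mm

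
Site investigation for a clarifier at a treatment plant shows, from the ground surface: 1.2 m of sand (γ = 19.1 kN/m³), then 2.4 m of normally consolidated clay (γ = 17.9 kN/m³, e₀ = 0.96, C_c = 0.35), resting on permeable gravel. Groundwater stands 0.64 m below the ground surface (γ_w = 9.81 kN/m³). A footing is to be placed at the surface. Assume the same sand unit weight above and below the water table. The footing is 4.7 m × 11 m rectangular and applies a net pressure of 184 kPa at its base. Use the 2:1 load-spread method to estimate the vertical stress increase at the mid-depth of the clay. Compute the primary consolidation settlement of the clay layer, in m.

S_c ≈ 0.287 m

Mid-depth of clay below the ground surface: z = 1.2 + 2.4/2 = 2.4 m.
Total vertical stress at mid-clay: σ_v = 19.1×1.2 + 17.9×1.2 = 44.4 kPa.
Pore pressure: u = 9.81×(2.4 − 0.64) = 17.266 kPa.
Initial effective stress: σ'_0 = σ_v − u = 44.4 − 17.266 = 27.134 kPa.
Stress increase at mid-clay by the 2:1 spreading method:
Δσ = qBL/((B+z)(L+z)) = 184×4.7×11/((4.7+2.4)(11+2.4)) = 99.987 kPa
Final effective stress: σ'_f = σ'_0 + Δσ = 27.134 + 99.987 = 127.12 kPa.
Normally consolidated clay, so the full stress increment lies on the virgin compression line:
S_c = C_c·H/(1+e₀)·log₁₀(σ'_f/σ'_0) = 0.35×2.4/(1+0.96)×log₁₀(127.12/27.134)
    = 0.42857 × 0.6707 = 0.2874 m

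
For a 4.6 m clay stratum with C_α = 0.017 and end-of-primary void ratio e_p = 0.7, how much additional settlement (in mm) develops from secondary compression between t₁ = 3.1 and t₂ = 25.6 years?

S_s ≈ 42.2 mm

Secondary compression: S_s = C_α·H/(1+e_p)·log₁₀(t₂/t₁)
S_s = 0.017×4.6/(1+0.7)×log₁₀(25.6/3.1)
    = 0.046 × 0.9169 = 0.04218 m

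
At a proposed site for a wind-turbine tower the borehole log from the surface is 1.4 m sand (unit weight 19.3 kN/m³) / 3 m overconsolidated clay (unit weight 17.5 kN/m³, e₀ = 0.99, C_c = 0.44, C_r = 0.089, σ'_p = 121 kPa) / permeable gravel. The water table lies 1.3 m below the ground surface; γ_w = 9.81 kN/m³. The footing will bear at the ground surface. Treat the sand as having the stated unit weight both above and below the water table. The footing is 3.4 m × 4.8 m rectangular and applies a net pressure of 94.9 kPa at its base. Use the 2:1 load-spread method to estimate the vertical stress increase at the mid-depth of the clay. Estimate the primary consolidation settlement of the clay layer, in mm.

Mid-depth of clay below the ground surface: z = 1.4 + 3/2 = 2.9 m.
Total vertical stress at mid-clay: σ_v = 19.3×1.4 + 17.5×1.5 = 53.27 kPa.
Pore pressure: u = 9.81×(2.9 − 1.3) = 15.696 kPa.
Initial effective stress: σ'_0 = σ_v − u = 53.27 − 15.696 = 37.574 kPa.
Stress increase at mid-clay by the 2:1 spreading method:
Δσ = qBL/((B+z)(L+z)) = 94.9×3.4×4.8/((3.4+2.9)(4.8+2.9)) = 31.927 kPa
Final effective stress: σ'_f = 37.574 + 31.927 = 69.501 kPa.
σ'_f = 69.501 ≤ σ'_p = 121 kPa, so the clay remains overconsolidated and only the recompression index applies:
S_c = C_r·H/(1+e₀)·log₁₀(σ'_f/σ'_0) = 0.089×3/1.99×log₁₀(69.501/37.574)
    = 0.13417 × 0.2671 = 0.03584 m

S_c ≈ 35.8 mm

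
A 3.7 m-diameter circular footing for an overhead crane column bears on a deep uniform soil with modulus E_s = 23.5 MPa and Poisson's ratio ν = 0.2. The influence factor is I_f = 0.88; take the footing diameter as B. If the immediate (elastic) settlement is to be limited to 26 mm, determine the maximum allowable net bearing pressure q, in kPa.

E_s = 23.5 MPa = 23500 kPa.
S_e = q·B·(1−ν²)/E_s · I_f  ⇒  q = S_e·E_s / (B·(1−ν²)·I_f).
q = 0.026 × 23500 / (3.7 × 0.96 × 0.88) = 195.5 kPa

q ≈ 195 kPa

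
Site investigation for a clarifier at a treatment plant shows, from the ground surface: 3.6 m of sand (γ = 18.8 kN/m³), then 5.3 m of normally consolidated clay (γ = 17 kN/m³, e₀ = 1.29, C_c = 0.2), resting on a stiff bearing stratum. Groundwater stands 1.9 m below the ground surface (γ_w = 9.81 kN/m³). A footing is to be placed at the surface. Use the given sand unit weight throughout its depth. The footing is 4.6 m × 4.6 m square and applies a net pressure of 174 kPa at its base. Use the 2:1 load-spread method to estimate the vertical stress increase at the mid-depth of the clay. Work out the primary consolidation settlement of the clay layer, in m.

Mid-depth of clay below the ground surface: z = 3.6 + 5.3/2 = 6.25 m.
Total vertical stress at mid-clay: σ_v = 18.8×3.6 + 17×2.65 = 112.73 kPa.
Pore pressure: u = 9.81×(6.25 − 1.9) = 42.673 kPa.
Initial effective stress: σ'_0 = σ_v − u = 112.73 − 42.673 = 70.057 kPa.
Stress increase at mid-clay by the 2:1 spreading method:
Δσ = qBL/((B+z)(L+z)) = 174×4.6×4.6/((4.6+6.25)(4.6+6.25)) = 31.276 kPa
Final effective stress: σ'_f = σ'_0 + Δσ = 70.057 + 31.276 = 101.33 kPa.
Normally consolidated clay, so the full stress increment lies on the virgin compression line:
S_c = C_c·H/(1+e₀)·log₁₀(σ'_f/σ'_0) = 0.2×5.3/(1+1.29)×log₁₀(101.33/70.057)
    = 0.46288 × 0.16029 = 0.0742 m

S_c ≈ 0.0742 m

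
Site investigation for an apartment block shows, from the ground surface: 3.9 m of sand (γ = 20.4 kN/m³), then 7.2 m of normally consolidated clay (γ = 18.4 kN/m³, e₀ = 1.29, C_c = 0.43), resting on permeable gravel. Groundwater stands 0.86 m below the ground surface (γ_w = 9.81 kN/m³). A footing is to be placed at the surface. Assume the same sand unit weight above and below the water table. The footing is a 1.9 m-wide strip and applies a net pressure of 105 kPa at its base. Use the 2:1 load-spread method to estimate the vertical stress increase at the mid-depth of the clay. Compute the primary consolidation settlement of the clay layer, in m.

S_c ≈ 0.137 m

Mid-depth of clay below the ground surface: z = 3.9 + 7.2/2 = 7.5 m.
Total vertical stress at mid-clay: σ_v = 20.4×3.9 + 18.4×3.6 = 145.8 kPa.
Pore pressure: u = 9.81×(7.5 − 0.86) = 65.138 kPa.
Initial effective stress: σ'_0 = σ_v − u = 145.8 − 65.138 = 80.662 kPa.
Stress increase at mid-clay by the 2:1 spreading method:
Δσ = qB/(B+z) = 105×1.9/(1.9+7.5) = 21.223 kPa
Final effective stress: σ'_f = σ'_0 + Δσ = 80.662 + 21.223 = 101.89 kPa.
Normally consolidated clay, so the full stress increment lies on the virgin compression line:
S_c = C_c·H/(1+e₀)·log₁₀(σ'_f/σ'_0) = 0.43×7.2/(1+1.29)×log₁₀(101.89/80.662)
    = 1.352 × 0.10146 = 0.1372 m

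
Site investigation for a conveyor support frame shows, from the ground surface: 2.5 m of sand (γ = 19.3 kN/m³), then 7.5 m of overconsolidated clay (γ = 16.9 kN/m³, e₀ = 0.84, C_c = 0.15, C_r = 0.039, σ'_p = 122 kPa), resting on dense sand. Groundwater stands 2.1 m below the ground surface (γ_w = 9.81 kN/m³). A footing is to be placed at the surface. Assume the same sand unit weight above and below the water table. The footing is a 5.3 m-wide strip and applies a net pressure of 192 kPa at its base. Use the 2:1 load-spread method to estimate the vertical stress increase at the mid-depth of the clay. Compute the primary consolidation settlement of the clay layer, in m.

S_c ≈ 0.108 m

Mid-depth of clay below the ground surface: z = 2.5 + 7.5/2 = 6.25 m.
Total vertical stress at mid-clay: σ_v = 19.3×2.5 + 16.9×3.75 = 111.62 kPa.
Pore pressure: u = 9.81×(6.25 − 2.1) = 40.712 kPa.
Initial effective stress: σ'_0 = σ_v − u = 111.62 − 40.712 = 70.908 kPa.
Stress increase at mid-clay by the 2:1 spreading method:
Δσ = qB/(B+z) = 192×5.3/(5.3+6.25) = 88.104 kPa
Final effective stress: σ'_f = 70.908 + 88.104 = 159.01 kPa.
σ'_f = 159.01 > σ'_p = 122 kPa, so the stress path crosses the preconsolidation pressure — recompression up to σ'_p, then virgin compression beyond:
S_c = H/(1+e₀)·[C_r·log₁₀(σ'_p/σ'_0) + C_c·log₁₀(σ'_f/σ'_p)]
    = 7.5/1.84 × [0.039×log₁₀(122/70.908) + 0.15×log₁₀(159.01/122)]
    = 4.0761 × [0.0091909 + 0.01726] = 0.1078 m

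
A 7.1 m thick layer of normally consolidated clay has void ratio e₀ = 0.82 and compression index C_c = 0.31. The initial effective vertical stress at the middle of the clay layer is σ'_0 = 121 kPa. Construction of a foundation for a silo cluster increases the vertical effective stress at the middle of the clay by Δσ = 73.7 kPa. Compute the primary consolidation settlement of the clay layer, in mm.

Final effective stress: σ'_f = σ'_0 + Δσ = 121 + 73.7 = 194.7 kPa.
Normally consolidated clay, so the full stress increment lies on the virgin compression line:
S_c = C_c·H/(1+e₀)·log₁₀(σ'_f/σ'_0) = 0.31×7.1/(1+0.82)×log₁₀(194.7/121)
    = 1.2093 × 0.20658 = 0.2498 m

S_c ≈ 250 mm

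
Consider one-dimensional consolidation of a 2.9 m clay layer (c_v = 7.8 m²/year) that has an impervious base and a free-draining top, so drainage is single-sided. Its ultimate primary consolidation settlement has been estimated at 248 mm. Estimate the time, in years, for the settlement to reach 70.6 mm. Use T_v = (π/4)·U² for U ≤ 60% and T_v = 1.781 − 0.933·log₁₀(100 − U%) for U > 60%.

Drainage path length: H_d = H = 2.9 m (single drainage).
U = S(t)/S_ult = 70.6/248 = 0.2847.
U ≤ 60%: T_v = (π/4)·U² = (π/4)×0.28468² = 0.06365.
t = T_v·H_d²/c_v = 0.06365×2.9²/7.8 = 0.06863 years.

t ≈ 0.0686 years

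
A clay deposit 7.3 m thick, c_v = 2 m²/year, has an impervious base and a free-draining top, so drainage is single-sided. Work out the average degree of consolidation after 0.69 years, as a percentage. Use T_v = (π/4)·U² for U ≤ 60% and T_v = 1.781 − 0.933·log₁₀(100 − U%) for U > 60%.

U ≈ 18.2 %

Drainage path length: H_d = H = 7.3 m (single drainage).
T_v = c_v·t/H_d² = 2×0.69/7.3² = 0.025896.
T_v = 0.025896 corresponds to the U ≤ 60% branch:
U = √(4T_v/π) = 0.1816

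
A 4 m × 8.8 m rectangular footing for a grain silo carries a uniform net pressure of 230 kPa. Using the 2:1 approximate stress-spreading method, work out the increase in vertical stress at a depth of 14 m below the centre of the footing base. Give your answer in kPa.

Δσ_z ≈ 19.7 kPa

By the 2:1 method the load spreads at 1 horizontal : 2 vertical, so at depth z the loaded area has grown by z in each plan dimension:
Δσ = qBL/((B+z)(L+z)) = 230×4×8.8/((4+14)(8.8+14)) = 19.727 kPa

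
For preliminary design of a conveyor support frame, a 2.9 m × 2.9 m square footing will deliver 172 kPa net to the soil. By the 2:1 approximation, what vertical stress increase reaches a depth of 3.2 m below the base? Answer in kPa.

By the 2:1 method the load spreads at 1 horizontal : 2 vertical, so at depth z the loaded area has grown by z in each plan dimension:
Δσ = qBL/((B+z)(L+z)) = 172×2.9×2.9/((2.9+3.2)(2.9+3.2)) = 38.874 kPa

Δσ_z ≈ 38.9 kPa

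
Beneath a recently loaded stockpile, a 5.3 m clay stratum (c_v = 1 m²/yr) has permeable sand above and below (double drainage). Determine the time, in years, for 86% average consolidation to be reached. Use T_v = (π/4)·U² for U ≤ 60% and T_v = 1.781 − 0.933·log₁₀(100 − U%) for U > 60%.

t ≈ 5 years

Drainage path length: H_d = H/2 = 2.65 m (double drainage).
U > 60%: T_v = 1.781 − 0.933·log₁₀(100 − 86) = 0.71166.
t = T_v·H_d²/c_v = 0.71166×2.65²/1 = 4.998 years.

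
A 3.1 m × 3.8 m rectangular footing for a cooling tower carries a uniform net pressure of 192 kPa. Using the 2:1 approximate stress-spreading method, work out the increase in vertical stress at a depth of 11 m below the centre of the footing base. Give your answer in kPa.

By the 2:1 method the load spreads at 1 horizontal : 2 vertical, so at depth z the loaded area has grown by z in each plan dimension:
Δσ = qBL/((B+z)(L+z)) = 192×3.1×3.8/((3.1+11)(3.8+11)) = 10.838 kPa

Δσ_z ≈ 10.8 kPa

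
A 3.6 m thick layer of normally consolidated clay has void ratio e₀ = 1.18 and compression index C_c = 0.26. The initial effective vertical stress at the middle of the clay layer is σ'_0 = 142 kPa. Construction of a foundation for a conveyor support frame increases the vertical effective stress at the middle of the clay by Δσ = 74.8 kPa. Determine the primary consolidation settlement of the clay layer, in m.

S_c ≈ 0.0789 m

Final effective stress: σ'_f = σ'_0 + Δσ = 142 + 74.8 = 216.8 kPa.
Normally consolidated clay, so the full stress increment lies on the virgin compression line:
S_c = C_c·H/(1+e₀)·log₁₀(σ'_f/σ'_0) = 0.26×3.6/(1+1.18)×log₁₀(216.8/142)
    = 0.42936 × 0.18377 = 0.0789 m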